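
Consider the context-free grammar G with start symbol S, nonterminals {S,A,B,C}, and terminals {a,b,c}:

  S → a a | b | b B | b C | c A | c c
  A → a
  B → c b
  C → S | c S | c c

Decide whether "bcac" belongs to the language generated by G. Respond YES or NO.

CNF form of G:
  S -> T0 A | T0 T0 | T1 B | T1 C | T2 T2 | b
  A -> a
  B -> T0 T1
  C -> T0 A | T0 S | T0 T0 | T1 B | T1 C | T2 T2 | b
  T0 -> c
  T1 -> b
  T2 -> a

Fill CYK table bottom-up:
  T[0,0] 'b' = {C,S,T1}  orig:{C,S}
  T[1,1] 'c' = {T0}  orig:{}
  T[2,2] 'a' = {A,T2}  orig:{A}
  T[3,3] 'c' = {T0}  orig:{}
  T[0,1] 'bc' = ∅
  T[1,2] 'ca' = {C,S}
  T[2,3] 'ac' = ∅
  T[0,2] 'bca' = {C,S}
  T[1,3] 'cac' = ∅
  T[0,3] 'bcac' = ∅

S ∉ T[0,3] ⇒ NO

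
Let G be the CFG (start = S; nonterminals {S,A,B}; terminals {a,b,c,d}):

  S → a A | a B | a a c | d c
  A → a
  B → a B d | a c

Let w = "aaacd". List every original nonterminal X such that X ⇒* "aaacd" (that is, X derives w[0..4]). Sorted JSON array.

CNF form of G:
  S -> T0 A | T0 B | T0 X4 | T1 T2
  A -> a
  B -> T0 T2 | T0 X3
  T0 -> a
  T1 -> d
  T2 -> c
  X3 -> B T1
  X4 -> T0 T2

CYK table (by increasing span) (cells [i..j] with 0 ≤ i ≤ j ≤ 4 only):
  [0..0]={A,T0}  "a"  orig:{A}
  [1..1]={A,T0}  "a"  orig:{A}
  [2..2]={A,T0}  "a"  orig:{A}
  [3..3]={T2}  "c"  orig:{}
  [4..4]={T1}  "d"  orig:{}
  [0..1]={S}  "aa"
  [1..2]={S}  "aa"
  [2..3]={B,X4}  "ac"  orig:{B}
  [3..4]=∅  "cd"
  [0..2]=∅  "aaa"
  [1..3]={S}  "aac"
  [2..4]={X3}  "acd"  orig:{}
  [0..3]=∅  "aaac"
  [1..4]={B}  "aacd"
  [0..4]={S}  "aaacd"

Original NTs in T[0,4] deriving "aaacd": ["S"]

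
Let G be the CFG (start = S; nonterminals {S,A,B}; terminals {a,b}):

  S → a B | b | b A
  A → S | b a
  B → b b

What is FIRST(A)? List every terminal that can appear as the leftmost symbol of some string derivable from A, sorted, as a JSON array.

Compute FIRST by fixpoint:
round 1:
  A via A→b a: +{b}
  B via B→b b: +{b}
  S via S→a B: +{a}
  S via S→b: +{b}
  S: {a,b}  A: {b}  B: {b}
round 2:
  A via A→S: +{a}
  S: {a,b}  A: {a,b}  B: {b}
round 3: (stable)
  S: {a,b}  A: {a,b}  B: {b}

FIRST(A) = ["a", "b"]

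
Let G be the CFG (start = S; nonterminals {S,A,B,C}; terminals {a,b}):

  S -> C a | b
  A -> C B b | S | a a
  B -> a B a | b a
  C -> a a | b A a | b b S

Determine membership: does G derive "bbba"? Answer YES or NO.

Convert to CNF:
  S -> C T1 | b
  A -> C T1 | C X2 | T1 T1 | b
  B -> T0 T1 | T1 X3
  C -> T0 X4 | T0 X5 | T1 T1
  T0 -> b
  T1 -> a
  X2 -> B T0
  X3 -> B T1
  X4 -> A T1
  X5 -> T0 S

CYK fill:
  T[0,0] 'b' = {A,S,T0}  orig:{A,S}
  T[1,1] 'b' = {A,S,T0}  orig:{A,S}
  T[2,2] 'b' = {A,S,T0}  orig:{A,S}
  T[3,3] 'a' = {T1}  orig:{}
  T[0,1] 'bb' = {X5}  orig:{}
  T[1,2] 'bb' = {X5}  orig:{}
  T[2,3] 'ba' = {B,X4}  orig:{B}
  T[0,2] 'bbb' = {C}
  T[1,3] 'bba' = {C}
  T[0,3] 'bbba' = {A,S}

S ∈ T[0,3] ⇒ YES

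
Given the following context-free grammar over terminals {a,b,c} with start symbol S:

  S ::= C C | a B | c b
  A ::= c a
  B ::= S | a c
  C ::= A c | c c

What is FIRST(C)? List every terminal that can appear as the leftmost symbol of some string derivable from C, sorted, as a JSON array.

FIRST iteration:
pass 1:
  A via A→c a: +{c}
  B via B→a c: +{a}
  C via C→A c: +{c}
  S via S→C C: +{c}
  S via S→a B: +{a}
  FIRST(S)={a,c}  FIRST(A)={c}  FIRST(B)={a}  FIRST(C)={c}
pass 2:
  B via B→S: +{c}
  FIRST(S)={a,c}  FIRST(A)={c}  FIRST(B)={a,c}  FIRST(C)={c}
pass 3: (no change)
  FIRST(S)={a,c}  FIRST(A)={c}  FIRST(B)={a,c}  FIRST(C)={c}

FIRST(C) = ["c"]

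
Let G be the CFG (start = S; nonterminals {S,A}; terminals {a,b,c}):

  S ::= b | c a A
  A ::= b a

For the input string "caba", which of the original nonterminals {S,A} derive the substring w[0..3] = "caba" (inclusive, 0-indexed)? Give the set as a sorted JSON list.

Convert to CNF:
  S -> T2 X3 | b
  A -> T0 T1
  T0 -> b
  T1 -> a
  T2 -> c
  X3 -> T1 A

CYK table (by increasing span) — only the sub-triangle for w[0..3]:
  T[0,0] 'c' = {T2}  orig:{}
  T[1,1] 'a' = {T1}  orig:{}
  T[2,2] 'b' = {S,T0}  orig:{S}
  T[3,3] 'a' = {T1}  orig:{}
  T[0,1] 'ca' = ∅
  T[1,2] 'ab' = ∅
  T[2,3] 'ba' = {A}
  T[0,2] 'cab' = ∅
  T[1,3] 'aba' = {X3}  orig:{}
  T[0,3] 'caba' = {S}

Original NTs in T[0,3] deriving "caba": ["S"]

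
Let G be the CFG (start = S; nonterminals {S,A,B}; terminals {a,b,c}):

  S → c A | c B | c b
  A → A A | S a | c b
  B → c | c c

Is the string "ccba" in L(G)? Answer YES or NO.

CNF form of G:
  S -> T1 A | T1 B | T1 T2
  A -> A A | S T0 | T1 T2
  B -> T1 T1 | c
  T0 -> a
  T1 -> c
  T2 -> b

Fill CYK table bottom-up:
  T[0,0] 'c' = {B,T1}  orig:{B}
  T[1,1] 'c' = {B,T1}  orig:{B}
  T[2,2] 'b' = {T2}  orig:{}
  T[3,3] 'a' = {T0}  orig:{}
  T[0,1] 'cc' = {B,S}
  T[1,2] 'cb' = {A,S}
  T[2,3] 'ba' = ∅
  T[0,2] 'ccb' = {S}
  T[1,3] 'cba' = {A}
  T[0,3] 'ccba' = {A,S}

S ∈ T[0,3] ⇒ YES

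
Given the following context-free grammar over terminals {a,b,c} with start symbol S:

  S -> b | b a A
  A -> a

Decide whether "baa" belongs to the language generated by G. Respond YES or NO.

CNF form of G:
  S -> T0 X2 | b
  A -> a
  T0 -> b
  T1 -> a
  X2 -> T1 A

CYK fill:
  T[0,0] 'b' = {S,T0}  orig:{S}
  T[1,1] 'a' = {A,T1}  orig:{A}
  T[2,2] 'a' = {A,T1}  orig:{A}
  T[0,1] 'ba' = ∅
  T[1,2] 'aa' = {X2}  orig:{}
  T[0,2] 'baa' = {S}

S ∈ T[0,2] ⇒ YES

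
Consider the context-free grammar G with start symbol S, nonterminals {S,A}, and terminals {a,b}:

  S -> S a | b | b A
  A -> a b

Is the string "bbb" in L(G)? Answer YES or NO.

Convert to CNF:
  S -> S T0 | T1 A | b
  A -> T0 T1
  T0 -> a
  T1 -> b

Fill CYK table bottom-up:
  T[0,0] 'b' = {S,T1}  orig:{S}
  T[1,1] 'b' = {S,T1}  orig:{S}
  T[2,2] 'b' = {S,T1}  orig:{S}
  T[0,1] 'bb' = ∅
  T[1,2] 'bb' = ∅
  T[0,2] 'bbb' = ∅

S ∉ T[0,2] ⇒ NO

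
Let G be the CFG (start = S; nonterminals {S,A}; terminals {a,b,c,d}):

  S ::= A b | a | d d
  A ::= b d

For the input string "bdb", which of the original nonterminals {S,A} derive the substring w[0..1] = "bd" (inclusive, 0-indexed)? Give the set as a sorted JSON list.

CNF form of G:
  S -> A T0 | T1 T1 | a
  A -> T0 T1
  T0 -> b
  T1 -> d

CYK fill (cells [i..j] with 0 ≤ i ≤ j ≤ 1 only):
  T[0,0] 'b' = {T0}  orig:{}
  T[1,1] 'd' = {T1}  orig:{}
  T[0,1] 'bd' = {A}

Original NTs in T[0,1] deriving "bd": ["A"]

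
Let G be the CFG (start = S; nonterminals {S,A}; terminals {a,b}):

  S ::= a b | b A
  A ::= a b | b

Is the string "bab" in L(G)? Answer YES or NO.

CNF form of G:
  S -> T0 T1 | T1 A
  A -> T0 T1 | b
  T0 -> a
  T1 -> b

CYK fill:
  [0..0]={A,T1}  "b"  orig:{A}
  [1..1]={T0}  "a"  orig:{}
  [2..2]={A,T1}  "b"  orig:{A}
  [0..1]=∅  "ba"
  [1..2]={A,S}  "ab"
  [0..2]={S}  "bab"

S ∈ T[0,2] ⇒ YES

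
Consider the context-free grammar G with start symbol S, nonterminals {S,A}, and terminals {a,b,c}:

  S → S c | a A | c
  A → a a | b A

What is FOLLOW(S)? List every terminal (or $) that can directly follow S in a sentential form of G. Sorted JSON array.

FIRST iteration:
round 1:
  A via A→a a: +{a}
  A via A→b A: +{b}
  S via S→a A: +{a}
  S via S→c: +{c}
  S: {a,c}  A: {a,b}
round 2: — fixpoint
  S: {a,c}  A: {a,b}

FOLLOW sets:
seed FOLLOW(S) with $
iter 1:
  S→S c: FOLLOW(S) ⊇ FIRST(c) = {c}; new: +{c}
  S→a A: FOLLOW(A) ⊇ FOLLOW(S) ⊇ {$,c}; new: +{$,c}
  FOLLOW[S]={$,c}  FOLLOW[A]={$,c}
iter 2: — fixpoint
  FOLLOW[S]={$,c}  FOLLOW[A]={$,c}

FOLLOW(S) = ["$", "c"]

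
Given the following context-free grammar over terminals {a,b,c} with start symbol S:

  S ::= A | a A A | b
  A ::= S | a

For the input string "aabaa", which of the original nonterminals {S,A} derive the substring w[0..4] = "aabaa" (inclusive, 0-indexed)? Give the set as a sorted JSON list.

CNF form of G:
  S -> T0 X2 | a | b
  A -> T0 X1 | a | b
  T0 -> a
  X1 -> A A
  X2 -> A A

Fill CYK table bottom-up (cells [i..j] with 0 ≤ i ≤ j ≤ 4 only):
  T[0,0] 'a' = {A,S,T0}  orig:{A,S}
  T[1,1] 'a' = {A,S,T0}  orig:{A,S}
  T[2,2] 'b' = {A,S}
  T[3,3] 'a' = {A,S,T0}  orig:{A,S}
  T[4,4] 'a' = {A,S,T0}  orig:{A,S}
  T[0,1] 'aa' = {X1,X2}  orig:{}
  T[1,2] 'ab' = {X1,X2}  orig:{}
  T[2,3] 'ba' = {X1,X2}  orig:{}
  T[3,4] 'aa' = {X1,X2}  orig:{}
  T[0,2] 'aab' = {A,S}
  T[1,3] 'aba' = {A,S}
  T[2,4] 'baa' = ∅
  T[0,3] 'aaba' = {X1,X2}  orig:{}
  T[1,4] 'abaa' = {X1,X2}  orig:{}
  T[0,4] 'aabaa' = {A,S}

Original NTs in T[0,4] deriving "aabaa": ["A", "S"]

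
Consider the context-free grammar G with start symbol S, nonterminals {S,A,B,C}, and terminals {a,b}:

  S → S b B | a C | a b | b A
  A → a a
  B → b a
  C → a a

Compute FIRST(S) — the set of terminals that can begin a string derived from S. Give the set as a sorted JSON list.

FIRST iteration:
iter 1:
  A via A→a a: +{a}
  B via B→b a: +{b}
  C via C→a a: +{a}
  S via S→a C: +{a}
  S via S→b A: +{b}
  FIRST[S]={a,b}  FIRST[A]={a}  FIRST[B]={b}  FIRST[C]={a}
iter 2: done
  FIRST[S]={a,b}  FIRST[A]={a}  FIRST[B]={b}  FIRST[C]={a}

FIRST(S) = ["a", "b"]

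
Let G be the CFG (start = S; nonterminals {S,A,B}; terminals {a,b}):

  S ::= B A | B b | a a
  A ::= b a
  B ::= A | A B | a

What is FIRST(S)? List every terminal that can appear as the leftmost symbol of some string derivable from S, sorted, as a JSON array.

FIRST iteration:
iter 1:
  A via A→b a: +{b}
  B via B→A: +{b}
  B via B→a: +{a}
  S via S→B A: +{a,b}
  FIRST[S]={a,b}  FIRST[A]={b}  FIRST[B]={a,b}
iter 2: (no change)
  FIRST[S]={a,b}  FIRST[A]={b}  FIRST[B]={a,b}

FIRST(S) = ["a", "b"]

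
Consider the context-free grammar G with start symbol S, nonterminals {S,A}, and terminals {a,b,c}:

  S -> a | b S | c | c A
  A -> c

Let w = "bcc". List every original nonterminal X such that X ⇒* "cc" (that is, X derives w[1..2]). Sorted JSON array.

Convert to CNF:
  S -> T0 S | T1 A | a | c
  A -> c
  T0 -> b
  T1 -> c

CYK table (by increasing span) (cells [i..j] with 1 ≤ i ≤ j ≤ 2 only):
  cell(1,1) c: {A,S,T1}  orig:{A,S}
  cell(2,2) c: {A,S,T1}  orig:{A,S}
  cell(1,2) cc: {S}

Original NTs in T[1,2] deriving "cc": ["S"]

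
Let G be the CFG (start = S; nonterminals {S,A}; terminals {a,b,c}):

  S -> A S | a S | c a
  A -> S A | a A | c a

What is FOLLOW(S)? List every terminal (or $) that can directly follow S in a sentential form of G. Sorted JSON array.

FIRST sets, iterate to fixpoint:
pass 1:
  A via A→a A: +{a}
  A via A→c a: +{c}
  S via S→A S: +{a,c}
  FIRST[S]={a,c}  FIRST[A]={a,c}
pass 2: — fixpoint
  FIRST[S]={a,c}  FIRST[A]={a,c}

FOLLOW iteration:
initialize: $ ∈ FOLLOW(S)
round 1:
  A→S A: FOLLOW(S) ⊇ FIRST(A) = {a,c}; new: +{a,c}
  S→A S: FOLLOW(A) ⊇ FIRST(S) = {a,c}; new: +{a,c}
  FOLLOW(S)={$,a,c}  FOLLOW(A)={a,c}
round 2: done
  FOLLOW(S)={$,a,c}  FOLLOW(A)={a,c}

FOLLOW(S) = ["$", "a", "c"]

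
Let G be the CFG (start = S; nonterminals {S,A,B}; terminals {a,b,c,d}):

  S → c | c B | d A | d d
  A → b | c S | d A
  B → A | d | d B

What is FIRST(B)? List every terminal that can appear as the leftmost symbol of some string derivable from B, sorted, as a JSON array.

FIRST sets, iterate to fixpoint:
pass 1:
  A via A→b: +{b}
  A via A→c S: +{c}
  A via A→d A: +{d}
  B via B→A: +{b,c,d}
  S via S→c: +{c}
  S via S→d A: +{d}
  FIRST[S]={c,d}  FIRST[A]={b,c,d}  FIRST[B]={b,c,d}
pass 2: (stable)
  FIRST[S]={c,d}  FIRST[A]={b,c,d}  FIRST[B]={b,c,d}

FIRST(B) = ["b", "c", "d"]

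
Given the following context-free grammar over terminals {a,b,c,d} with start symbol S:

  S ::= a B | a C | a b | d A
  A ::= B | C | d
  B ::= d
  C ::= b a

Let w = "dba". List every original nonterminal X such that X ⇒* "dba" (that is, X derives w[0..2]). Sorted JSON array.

Convert to CNF:
  S -> T1 B | T1 C | T1 T0 | T2 A
  A -> T0 T1 | d
  B -> d
  C -> T0 T1
  T0 -> b
  T1 -> a
  T2 -> d

CYK table (by increasing span) — only the sub-triangle for w[0..2]:
  T[0,0] 'd' = {A,B,T2}  orig:{A,B}
  T[1,1] 'b' = {T0}  orig:{}
  T[2,2] 'a' = {T1}  orig:{}
  T[0,1] 'db' = ∅
  T[1,2] 'ba' = {A,C}
  T[0,2] 'dba' = {S}

Original NTs in T[0,2] deriving "dba": ["S"]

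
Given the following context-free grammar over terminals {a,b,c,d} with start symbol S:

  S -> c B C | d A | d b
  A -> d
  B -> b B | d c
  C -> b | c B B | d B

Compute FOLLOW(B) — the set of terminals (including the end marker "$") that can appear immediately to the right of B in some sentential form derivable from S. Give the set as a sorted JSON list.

FIRST sets, iterate to fixpoint:
[1]
  A via A→d: +{d}
  B via B→b B: +{b}
  B via B→d c: +{d}
  C via C→b: +{b}
  C via C→c B B: +{c}
  C via C→d B: +{d}
  S via S→c B C: +{c}
  S via S→d A: +{d}
  FIRST(S)={c,d}  FIRST(A)={d}  FIRST(B)={b,d}  FIRST(C)={b,c,d}
[2] done
  FIRST(S)={c,d}  FIRST(A)={d}  FIRST(B)={b,d}  FIRST(C)={b,c,d}

FOLLOW iteration:
initialize: $ ∈ FOLLOW(S)
round 1:
  C→c B B: FOLLOW(B) ⊇ FIRST(B) = {b,d}; new: +{b,d}
  S→c B C: FOLLOW(B) ⊇ FIRST(C) = {b,c,d}; new: +{c}
  S→c B C: FOLLOW(C) ⊇ FOLLOW(S) ⊇ {$}; new: +{$}
  S→d A: FOLLOW(A) ⊇ FOLLOW(S) ⊇ {$}; new: +{$}
  FOLLOW(S)={$}  FOLLOW(A)={$}  FOLLOW(B)={b,c,d}  FOLLOW(C)={$}
round 2:
  C→c B B: FOLLOW(B) ⊇ FOLLOW(C) ⊇ {$}; new: +{$}
  FOLLOW(S)={$}  FOLLOW(A)={$}  FOLLOW(B)={$,b,c,d}  FOLLOW(C)={$}
round 3: — fixpoint
  FOLLOW(S)={$}  FOLLOW(A)={$}  FOLLOW(B)={$,b,c,d}  FOLLOW(C)={$}

FOLLOW(B) = ["$", "b", "c", "d"]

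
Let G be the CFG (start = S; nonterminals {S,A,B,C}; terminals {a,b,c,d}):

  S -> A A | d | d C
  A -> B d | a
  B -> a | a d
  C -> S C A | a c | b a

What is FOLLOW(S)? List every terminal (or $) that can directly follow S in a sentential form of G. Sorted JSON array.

FIRST sets, iterate to fixpoint:
[1]
  A via A→a: +{a}
  B via B→a: +{a}
  C via C→a c: +{a}
  C via C→b a: +{b}
  S via S→A A: +{a}
  S via S→d: +{d}
  FIRST[S]={a,d}  FIRST[A]={a}  FIRST[B]={a}  FIRST[C]={a,b}
[2]
  C via C→S C A: +{d}
  FIRST[S]={a,d}  FIRST[A]={a}  FIRST[B]={a}  FIRST[C]={a,b,d}
[3] — fixpoint
  FIRST[S]={a,d}  FIRST[A]={a}  FIRST[B]={a}  FIRST[C]={a,b,d}

FOLLOW sets:
initialize: $ ∈ FOLLOW(S)
round 1:
  A→B d: FOLLOW(B) ⊇ FIRST(d) = {d}; new: +{d}
  C→S C A: FOLLOW(S) ⊇ FIRST(C) = {a,b,d}; new: +{a,b,d}
  C→S C A: FOLLOW(C) ⊇ FIRST(A) = {a}; new: +{a}
  C→S C A: FOLLOW(A) ⊇ FOLLOW(C) ⊇ {a}; new: +{a}
  S→A A: FOLLOW(A) ⊇ FOLLOW(S) ⊇ {$,a,b,d}; new: +{$,b,d}
  S→d C: FOLLOW(C) ⊇ FOLLOW(S) ⊇ {$,a,b,d}; new: +{$,b,d}
  S: {$,a,b,d}  A: {$,a,b,d}  B: {d}  C: {$,a,b,d}
round 2: — fixpoint
  S: {$,a,b,d}  A: {$,a,b,d}  B: {d}  C: {$,a,b,d}

FOLLOW(S) = ["$", "a", "b", "d"]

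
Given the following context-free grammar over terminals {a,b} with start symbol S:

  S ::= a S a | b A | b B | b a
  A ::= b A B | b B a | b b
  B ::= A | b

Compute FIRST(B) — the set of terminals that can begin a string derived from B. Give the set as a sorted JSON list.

FIRST sets, iterate to fixpoint:
[1]
  A via A→b A B: +{b}
  B via B→A: +{b}
  S via S→a S a: +{a}
  S via S→b A: +{b}
  FIRST(S)={a,b}  FIRST(A)={b}  FIRST(B)={b}
[2] — fixpoint
  FIRST(S)={a,b}  FIRST(A)={b}  FIRST(B)={b}

FIRST(B) = ["b"]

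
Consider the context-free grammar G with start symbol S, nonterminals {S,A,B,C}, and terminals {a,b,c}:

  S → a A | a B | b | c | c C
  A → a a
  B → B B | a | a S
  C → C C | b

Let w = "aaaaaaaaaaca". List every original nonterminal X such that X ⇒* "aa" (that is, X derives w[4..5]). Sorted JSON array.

CNF form of G:
  S -> T0 A | T0 B | T1 C | b | c
  A -> T0 T0
  B -> B B | T0 S | a
  C -> C C | b
  T0 -> a
  T1 -> c

CYK fill — only the sub-triangle for w[4..5]:
  T[4,4] 'a' = {B,T0}  orig:{B}
  T[5,5] 'a' = {B,T0}  orig:{B}
  T[4,5] 'aa' = {A,B,S}

Original NTs in T[4,5] deriving "aa": ["A", "B", "S"]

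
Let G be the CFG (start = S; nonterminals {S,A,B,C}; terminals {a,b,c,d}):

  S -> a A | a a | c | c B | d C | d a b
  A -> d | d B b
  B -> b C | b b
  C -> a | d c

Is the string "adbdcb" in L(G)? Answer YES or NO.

CNF form of G:
  S -> T0 C | T0 X5 | T2 B | T3 A | T3 T3 | c
  A -> T0 X4 | d
  B -> T1 C | T1 T1
  C -> T0 T2 | a
  T0 -> d
  T1 -> b
  T2 -> c
  T3 -> a
  X4 -> B T1
  X5 -> T3 T1

CYK fill:
  [0..0]={C,T3}  "a"  orig:{C}
  [1..1]={A,T0}  "d"  orig:{A}
  [2..2]={T1}  "b"  orig:{}
  [3..3]={A,T0}  "d"  orig:{A}
  [4..4]={S,T2}  "c"  orig:{S}
  [5..5]={T1}  "b"  orig:{}
  [0..1]={S}  "ad"
  [1..2]=∅  "db"
  [2..3]=∅  "bd"
  [3..4]={C}  "dc"
  [4..5]=∅  "cb"
  [0..2]=∅  "adb"
  [1..3]=∅  "dbd"
  [2..4]={B}  "bdc"
  [3..5]=∅  "dcb"
  [0..3]=∅  "adbd"
  [1..4]=∅  "dbdc"
  [2..5]={X4}  "bdcb"  orig:{}
  [0..4]=∅  "adbdc"
  [1..5]={A}  "dbdcb"
  [0..5]={S}  "adbdcb"

S ∈ T[0,5] ⇒ YES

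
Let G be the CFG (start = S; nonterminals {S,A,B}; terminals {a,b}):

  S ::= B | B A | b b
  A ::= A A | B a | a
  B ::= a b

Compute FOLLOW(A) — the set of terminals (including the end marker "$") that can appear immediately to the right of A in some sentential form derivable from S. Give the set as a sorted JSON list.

Compute FIRST by fixpoint:
pass 1:
  A via A→a: +{a}
  B via B→a b: +{a}
  S via S→B: +{a}
  S via S→b b: +{b}
  FIRST(S)={a,b}  FIRST(A)={a}  FIRST(B)={a}
pass 2: (stable)
  FIRST(S)={a,b}  FIRST(A)={a}  FIRST(B)={a}

Compute FOLLOW by fixpoint:
FOLLOW(S) := {$}
iter 1:
  A→A A: FOLLOW(A) ⊇ FIRST(A) = {a}; new: +{a}
  A→B a: FOLLOW(B) ⊇ FIRST(a) = {a}; new: +{a}
  S→B: FOLLOW(B) ⊇ FOLLOW(S) ⊇ {$}; new: +{$}
  S→B A: FOLLOW(A) ⊇ FOLLOW(S) ⊇ {$}; new: +{$}
  FOLLOW[S]={$}  FOLLOW[A]={$,a}  FOLLOW[B]={$,a}
iter 2: — fixpoint
  FOLLOW[S]={$}  FOLLOW[A]={$,a}  FOLLOW[B]={$,a}

FOLLOW(A) = ["$", "a"]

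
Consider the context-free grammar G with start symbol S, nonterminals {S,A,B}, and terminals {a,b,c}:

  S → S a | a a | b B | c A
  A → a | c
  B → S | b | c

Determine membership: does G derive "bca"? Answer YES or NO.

Convert to CNF:
  S -> S T0 | T0 T0 | T1 B | T2 A
  A -> a | c
  B -> S T0 | T0 T0 | T1 B | T2 A | b | c
  T0 -> a
  T1 -> b
  T2 -> c

Fill CYK table bottom-up:
  [0..0]={B,T1}  "b"  orig:{B}
  [1..1]={A,B,T2}  "c"  orig:{A,B}
  [2..2]={A,T0}  "a"  orig:{A}
  [0..1]={B,S}  "bc"
  [1..2]={B,S}  "ca"
  [0..2]={B,S}  "bca"

S ∈ T[0,2] ⇒ YES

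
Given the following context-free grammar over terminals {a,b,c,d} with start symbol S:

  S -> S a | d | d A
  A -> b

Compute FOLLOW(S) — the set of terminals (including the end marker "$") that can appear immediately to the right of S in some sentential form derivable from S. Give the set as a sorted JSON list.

FIRST iteration:
pass 1:
  A via A→b: +{b}
  S via S→d: +{d}
  FIRST[S]={d}  FIRST[A]={b}
pass 2: (stable)
  FIRST[S]={d}  FIRST[A]={b}

FOLLOW iteration:
initialize: $ ∈ FOLLOW(S)
pass 1:
  S→S a: FOLLOW(S) ⊇ FIRST(a) = {a}; new: +{a}
  S→d A: FOLLOW(A) ⊇ FOLLOW(S) ⊇ {$,a}; new: +{$,a}
  FOLLOW(S)={$,a}  FOLLOW(A)={$,a}
pass 2: — fixpoint
  FOLLOW(S)={$,a}  FOLLOW(A)={$,a}

FOLLOW(S) = ["$", "a"]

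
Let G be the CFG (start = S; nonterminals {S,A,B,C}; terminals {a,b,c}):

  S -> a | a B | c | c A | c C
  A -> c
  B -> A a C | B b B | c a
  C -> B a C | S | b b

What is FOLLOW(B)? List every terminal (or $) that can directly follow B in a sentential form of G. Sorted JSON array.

FIRST iteration:
round 1:
  A via A→c: +{c}
  B via B→A a C: +{c}
  C via C→B a C: +{c}
  C via C→b b: +{b}
  S via S→a: +{a}
  S via S→c: +{c}
  FIRST(S)={a,c}  FIRST(A)={c}  FIRST(B)={c}  FIRST(C)={b,c}
round 2:
  C via C→S: +{a}
  FIRST(S)={a,c}  FIRST(A)={c}  FIRST(B)={c}  FIRST(C)={a,b,c}
round 3: — fixpoint
  FIRST(S)={a,c}  FIRST(A)={c}  FIRST(B)={c}  FIRST(C)={a,b,c}

Compute FOLLOW by fixpoint:
initialize: $ ∈ FOLLOW(S)
round 1:
  B→A a C: FOLLOW(A) ⊇ FIRST(a) = {a}; new: +{a}
  B→B b B: FOLLOW(B) ⊇ FIRST(b) = {b}; new: +{b}
  C→B a C: FOLLOW(B) ⊇ FIRST(a) = {a}; new: +{a}
  S→a B: FOLLOW(B) ⊇ FOLLOW(S) ⊇ {$}; new: +{$}
  S→c A: FOLLOW(A) ⊇ FOLLOW(S) ⊇ {$}; new: +{$}
  S→c C: FOLLOW(C) ⊇ FOLLOW(S) ⊇ {$}; new: +{$}
  FOLLOW[S]={$}  FOLLOW[A]={$,a}  FOLLOW[B]={$,a,b}  FOLLOW[C]={$}
round 2:
  B→A a C: FOLLOW(C) ⊇ FOLLOW(B) ⊇ {$,a,b}; new: +{a,b}
  C→S: FOLLOW(S) ⊇ FOLLOW(C) ⊇ {$,a,b}; new: +{a,b}
  S→c A: FOLLOW(A) ⊇ FOLLOW(S) ⊇ {$,a,b}; new: +{b}
  FOLLOW[S]={$,a,b}  FOLLOW[A]={$,a,b}  FOLLOW[B]={$,a,b}  FOLLOW[C]={$,a,b}
round 3: — fixpoint
  FOLLOW[S]={$,a,b}  FOLLOW[A]={$,a,b}  FOLLOW[B]={$,a,b}  FOLLOW[C]={$,a,b}

FOLLOW(B) = ["$", "a", "b"]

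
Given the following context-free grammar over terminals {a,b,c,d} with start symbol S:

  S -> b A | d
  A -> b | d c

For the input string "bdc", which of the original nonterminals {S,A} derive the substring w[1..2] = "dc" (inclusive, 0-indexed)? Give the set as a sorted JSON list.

CNF form of G:
  S -> T2 A | d
  A -> T0 T1 | b
  T0 -> d
  T1 -> c
  T2 -> b

CYK fill — only the sub-triangle for w[1..2]:
  [1..1]={S,T0}  "d"  orig:{S}
  [2..2]={T1}  "c"  orig:{}
  [1..2]={A}  "dc"

Original NTs in T[1,2] deriving "dc": ["A"]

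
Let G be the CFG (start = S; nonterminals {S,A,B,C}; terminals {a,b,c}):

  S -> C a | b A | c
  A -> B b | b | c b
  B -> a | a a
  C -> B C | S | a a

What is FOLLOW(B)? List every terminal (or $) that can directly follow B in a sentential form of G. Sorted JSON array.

FIRST sets, iterate to fixpoint:
[1]
  A via A→b: +{b}
  A via A→c b: +{c}
  B via B→a: +{a}
  C via C→B C: +{a}
  S via S→C a: +{a}
  S via S→b A: +{b}
  S via S→c: +{c}
  FIRST(S)={a,b,c}  FIRST(A)={b,c}  FIRST(B)={a}  FIRST(C)={a}
[2]
  A via A→B b: +{a}
  C via C→S: +{b,c}
  FIRST(S)={a,b,c}  FIRST(A)={a,b,c}  FIRST(B)={a}  FIRST(C)={a,b,c}
[3] (stable)
  FIRST(S)={a,b,c}  FIRST(A)={a,b,c}  FIRST(B)={a}  FIRST(C)={a,b,c}

Compute FOLLOW by fixpoint:
initialize: $ ∈ FOLLOW(S)
[1]
  A→B b: FOLLOW(B) ⊇ FIRST(b) = {b}; new: +{b}
  C→B C: FOLLOW(B) ⊇ FIRST(C) = {a,b,c}; new: +{a,c}
  S→C a: FOLLOW(C) ⊇ FIRST(a) = {a}; new: +{a}
  S→b A: FOLLOW(A) ⊇ FOLLOW(S) ⊇ {$}; new: +{$}
  FOLLOW[S]={$}  FOLLOW[A]={$}  FOLLOW[B]={a,b,c}  FOLLOW[C]={a}
[2]
  C→S: FOLLOW(S) ⊇ FOLLOW(C) ⊇ {a}; new: +{a}
  S→b A: FOLLOW(A) ⊇ FOLLOW(S) ⊇ {$,a}; new: +{a}
  FOLLOW[S]={$,a}  FOLLOW[A]={$,a}  FOLLOW[B]={a,b,c}  FOLLOW[C]={a}
[3] done
  FOLLOW[S]={$,a}  FOLLOW[A]={$,a}  FOLLOW[B]={a,b,c}  FOLLOW[C]={a}

FOLLOW(B) = ["a", "b", "c"]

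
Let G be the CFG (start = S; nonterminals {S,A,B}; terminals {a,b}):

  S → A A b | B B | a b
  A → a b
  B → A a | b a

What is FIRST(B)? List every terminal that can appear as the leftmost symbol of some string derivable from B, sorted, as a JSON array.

FIRST sets, iterate to fixpoint:
pass 1:
  A via A→a b: +{a}
  B via B→A a: +{a}
  B via B→b a: +{b}
  S via S→A A b: +{a}
  S via S→B B: +{b}
  FIRST[S]={a,b}  FIRST[A]={a}  FIRST[B]={a,b}
pass 2: — fixpoint
  FIRST[S]={a,b}  FIRST[A]={a}  FIRST[B]={a,b}

FIRST(B) = ["a", "b"]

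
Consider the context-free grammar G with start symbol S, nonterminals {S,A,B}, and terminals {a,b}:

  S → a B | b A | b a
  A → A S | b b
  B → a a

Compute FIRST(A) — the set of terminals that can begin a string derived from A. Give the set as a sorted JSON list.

Compute FIRST by fixpoint:
round 1:
  A via A→b b: +{b}
  B via B→a a: +{a}
  S via S→a B: +{a}
  S via S→b A: +{b}
  S: {a,b}  A: {b}  B: {a}
round 2: — fixpoint
  S: {a,b}  A: {b}  B: {a}

FIRST(A) = ["b"]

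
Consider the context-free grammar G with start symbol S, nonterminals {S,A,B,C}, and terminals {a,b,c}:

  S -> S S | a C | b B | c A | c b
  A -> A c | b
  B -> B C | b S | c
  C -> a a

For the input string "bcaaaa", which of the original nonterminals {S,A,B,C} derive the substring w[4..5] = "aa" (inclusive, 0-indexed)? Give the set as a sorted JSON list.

CNF form of G:
  S -> S S | T0 A | T0 T1 | T1 B | T2 C
  A -> A T0 | b
  B -> B C | T1 S | c
  C -> T2 T2
  T0 -> c
  T1 -> b
  T2 -> a

CYK table (by increasing span) — only the sub-triangle for w[4..5]:
  [4..4]={T2}  "a"  orig:{}
  [5..5]={T2}  "a"  orig:{}
  [4..5]={C}  "aa"

Original NTs in T[4,5] deriving "aa": ["C"]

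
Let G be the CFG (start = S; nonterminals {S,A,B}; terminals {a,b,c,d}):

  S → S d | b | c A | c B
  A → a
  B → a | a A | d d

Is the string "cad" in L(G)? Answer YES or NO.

CNF form of G:
  S -> S T1 | T2 A | T2 B | b
  A -> a
  B -> T0 A | T1 T1 | a
  T0 -> a
  T1 -> d
  T2 -> c

Fill CYK table bottom-up:
  cell(0,0) c: {T2}  orig:{}
  cell(1,1) a: {A,B,T0}  orig:{A,B}
  cell(2,2) d: {T1}  orig:{}
  cell(0,1) ca: {S}
  cell(1,2) ad: ∅
  cell(0,2) cad: {S}

S ∈ T[0,2] ⇒ YES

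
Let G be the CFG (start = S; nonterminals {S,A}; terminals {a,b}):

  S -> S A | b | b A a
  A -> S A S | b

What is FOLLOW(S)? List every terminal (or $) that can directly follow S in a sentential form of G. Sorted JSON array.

FIRST iteration:
pass 1:
  A via A→b: +{b}
  S via S→b: +{b}
  FIRST[S]={b}  FIRST[A]={b}
pass 2: (stable)
  FIRST[S]={b}  FIRST[A]={b}

FOLLOW sets:
seed FOLLOW(S) with $
[1]
  A→S A S: FOLLOW(S) ⊇ FIRST(A) = {b}; new: +{b}
  A→S A S: FOLLOW(A) ⊇ FIRST(S) = {b}; new: +{b}
  S→S A: FOLLOW(A) ⊇ FOLLOW(S) ⊇ {$,b}; new: +{$}
  S→b A a: FOLLOW(A) ⊇ FIRST(a) = {a}; new: +{a}
  S: {$,b}  A: {$,a,b}
[2]
  A→S A S: FOLLOW(S) ⊇ FOLLOW(A) ⊇ {$,a,b}; new: +{a}
  S: {$,a,b}  A: {$,a,b}
[3] — fixpoint
  S: {$,a,b}  A: {$,a,b}

FOLLOW(S) = ["$", "a", "b"]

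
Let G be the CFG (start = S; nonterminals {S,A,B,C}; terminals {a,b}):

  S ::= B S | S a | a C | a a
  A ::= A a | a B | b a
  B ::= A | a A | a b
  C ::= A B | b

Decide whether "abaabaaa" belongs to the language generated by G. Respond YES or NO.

CNF form of G:
  S -> B S | S T0 | T0 C | T0 T0
  A -> A T0 | T0 B | T1 T0
  B -> A T0 | T0 A | T0 B | T0 T1 | T1 T0
  C -> A B | b
  T0 -> a
  T1 -> b

CYK table (by increasing span):
  cell(0,0) a: {T0}  orig:{}
  cell(1,1) b: {C,T1}  orig:{C}
  cell(2,2) a: {T0}  orig:{}
  cell(3,3) a: {T0}  orig:{}
  cell(4,4) b: {C,T1}  orig:{C}
  cell(5,5) a: {T0}  orig:{}
  cell(6,6) a: {T0}  orig:{}
  cell(7,7) a: {T0}  orig:{}
  cell(0,1) ab: {B,S}
  cell(1,2) ba: {A,B}
  cell(2,3) aa: {S}
  cell(3,4) ab: {B,S}
  cell(4,5) ba: {A,B}
  cell(5,6) aa: {S}
  cell(6,7) aa: {S}
  cell(0,2) aba: {A,B,S}
  cell(1,3) baa: {A,B}
  cell(2,4) aab: {A,B}
  cell(3,5) aba: {A,B,S}
  cell(4,6) baa: {A,B}
  cell(5,7) aaa: {S}
  cell(0,3) abaa: {A,B,S}
  cell(1,4) baab: {C,S}
  cell(2,5) aaba: {A,B}
  cell(3,6) abaa: {A,B,S}
  cell(4,7) baaa: {A,B,S}
  cell(0,4) abaab: {C,S}
  cell(1,5) baaba: {C,S}
  cell(2,6) aabaa: {A,B,S}
  cell(3,7) abaaa: {A,B,S}
  cell(0,5) abaaba: {C,S}
  cell(1,6) baabaa: {C,S}
  cell(2,7) aabaaa: {A,B,S}
  cell(0,6) abaabaa: {C,S}
  cell(1,7) baabaaa: {C,S}
  cell(0,7) abaabaaa: {C,S}

S ∈ T[0,7] ⇒ YES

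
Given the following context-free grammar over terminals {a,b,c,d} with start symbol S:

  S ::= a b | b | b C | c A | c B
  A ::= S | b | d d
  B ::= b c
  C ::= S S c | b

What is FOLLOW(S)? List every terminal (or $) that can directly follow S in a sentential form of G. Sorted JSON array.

FIRST sets, iterate to fixpoint:
iter 1:
  A via A→b: +{b}
  A via A→d d: +{d}
  B via B→b c: +{b}
  C via C→b: +{b}
  S via S→a b: +{a}
  S via S→b: +{b}
  S via S→c A: +{c}
  S: {a,b,c}  A: {b,d}  B: {b}  C: {b}
iter 2:
  A via A→S: +{a,c}
  C via C→S S c: +{a,c}
  S: {a,b,c}  A: {a,b,c,d}  B: {b}  C: {a,b,c}
iter 3: (no change)
  S: {a,b,c}  A: {a,b,c,d}  B: {b}  C: {a,b,c}

Compute FOLLOW by fixpoint:
seed FOLLOW(S) with $
round 1:
  C→S S c: FOLLOW(S) ⊇ FIRST(S) = {a,b,c}; new: +{a,b,c}
  S→b C: FOLLOW(C) ⊇ FOLLOW(S) ⊇ {$,a,b,c}; new: +{$,a,b,c}
  S→c A: FOLLOW(A) ⊇ FOLLOW(S) ⊇ {$,a,b,c}; new: +{$,a,b,c}
  S→c B: FOLLOW(B) ⊇ FOLLOW(S) ⊇ {$,a,b,c}; new: +{$,a,b,c}
  S: {$,a,b,c}  A: {$,a,b,c}  B: {$,a,b,c}  C: {$,a,b,c}
round 2: done
  S: {$,a,b,c}  A: {$,a,b,c}  B: {$,a,b,c}  C: {$,a,b,c}

FOLLOW(S) = ["$", "a", "b", "c"]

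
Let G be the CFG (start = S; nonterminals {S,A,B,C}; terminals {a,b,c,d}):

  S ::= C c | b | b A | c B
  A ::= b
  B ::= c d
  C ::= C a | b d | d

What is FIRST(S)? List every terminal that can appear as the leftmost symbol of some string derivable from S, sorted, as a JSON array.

FIRST sets, iterate to fixpoint:
[1]
  A via A→b: +{b}
  B via B→c d: +{c}
  C via C→b d: +{b}
  C via C→d: +{d}
  S via S→C c: +{b,d}
  S via S→c B: +{c}
  S: {b,c,d}  A: {b}  B: {c}  C: {b,d}
[2] — fixpoint
  S: {b,c,d}  A: {b}  B: {c}  C: {b,d}

FIRST(S) = ["b", "c", "d"]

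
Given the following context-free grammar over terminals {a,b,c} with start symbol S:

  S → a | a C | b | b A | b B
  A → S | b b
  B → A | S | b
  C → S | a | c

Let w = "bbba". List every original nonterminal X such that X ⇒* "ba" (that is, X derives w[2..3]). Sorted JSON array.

Convert to CNF:
  S -> T0 C | T1 A | T1 B | a | b
  A -> T0 C | T1 A | T1 B | T1 T1 | a | b
  B -> T0 C | T1 A | T1 B | T1 T1 | a | b
  C -> T0 C | T1 A | T1 B | a | b | c
  T0 -> a
  T1 -> b

Fill CYK table bottom-up (cells [i..j] with 2 ≤ i ≤ j ≤ 3 only):
  T[2,2] 'b' = {A,B,C,S,T1}  orig:{A,B,C,S}
  T[3,3] 'a' = {A,B,C,S,T0}  orig:{A,B,C,S}
  T[2,3] 'ba' = {A,B,C,S}

Original NTs in T[2,3] deriving "ba": ["A", "B", "C", "S"]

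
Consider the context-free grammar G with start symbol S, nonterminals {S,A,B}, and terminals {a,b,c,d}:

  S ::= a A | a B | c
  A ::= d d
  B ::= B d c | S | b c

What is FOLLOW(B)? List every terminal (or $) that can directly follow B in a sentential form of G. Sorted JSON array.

FIRST sets, iterate to fixpoint:
round 1:
  A via A→d d: +{d}
  B via B→b c: +{b}
  S via S→a A: +{a}
  S via S→c: +{c}
  FIRST[S]={a,c}  FIRST[A]={d}  FIRST[B]={b}
round 2:
  B via B→S: +{a,c}
  FIRST[S]={a,c}  FIRST[A]={d}  FIRST[B]={a,b,c}
round 3: — fixpoint
  FIRST[S]={a,c}  FIRST[A]={d}  FIRST[B]={a,b,c}

FOLLOW iteration:
FOLLOW(S) := {$}
[1]
  B→B d c: FOLLOW(B) ⊇ FIRST(d) = {d}; new: +{d}
  B→S: FOLLOW(S) ⊇ FOLLOW(B) ⊇ {d}; new: +{d}
  S→a A: FOLLOW(A) ⊇ FOLLOW(S) ⊇ {$,d}; new: +{$,d}
  S→a B: FOLLOW(B) ⊇ FOLLOW(S) ⊇ {$,d}; new: +{$}
  FOLLOW(S)={$,d}  FOLLOW(A)={$,d}  FOLLOW(B)={$,d}
[2] done
  FOLLOW(S)={$,d}  FOLLOW(A)={$,d}  FOLLOW(B)={$,d}

FOLLOW(B) = ["$", "d"]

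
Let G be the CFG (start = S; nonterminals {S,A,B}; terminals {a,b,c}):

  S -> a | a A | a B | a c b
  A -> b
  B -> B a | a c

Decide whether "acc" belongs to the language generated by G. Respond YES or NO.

CNF form of G:
  S -> T0 A | T0 B | T0 X3 | a
  A -> b
  B -> B T0 | T0 T1
  T0 -> a
  T1 -> c
  T2 -> b
  X3 -> T1 T2

CYK fill:
  [0..0]={S,T0}  "a"  orig:{S}
  [1..1]={T1}  "c"  orig:{}
  [2..2]={T1}  "c"  orig:{}
  [0..1]={B}  "ac"
  [1..2]=∅  "cc"
  [0..2]=∅  "acc"

S ∉ T[0,2] ⇒ NO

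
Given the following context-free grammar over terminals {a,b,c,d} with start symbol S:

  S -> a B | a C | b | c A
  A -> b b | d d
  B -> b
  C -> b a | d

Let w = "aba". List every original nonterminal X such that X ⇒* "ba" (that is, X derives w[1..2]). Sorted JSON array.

Convert to CNF:
  S -> T2 B | T2 C | T3 A | b
  A -> T0 T0 | T1 T1
  B -> b
  C -> T0 T2 | d
  T0 -> b
  T1 -> d
  T2 -> a
  T3 -> c

CYK fill, restricted to cells inside w[1..2]:
  [1..1]={B,S,T0}  "b"  orig:{B,S}
  [2..2]={T2}  "a"  orig:{}
  [1..2]={C}  "ba"

Original NTs in T[1,2] deriving "ba": ["C"]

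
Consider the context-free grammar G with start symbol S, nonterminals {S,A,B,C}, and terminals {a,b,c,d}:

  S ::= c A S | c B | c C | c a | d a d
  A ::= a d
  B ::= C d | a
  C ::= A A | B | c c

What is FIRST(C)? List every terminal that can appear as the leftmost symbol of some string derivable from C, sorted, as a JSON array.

FIRST sets, iterate to fixpoint:
round 1:
  A via A→a d: +{a}
  B via B→a: +{a}
  C via C→A A: +{a}
  C via C→c c: +{c}
  S via S→c A S: +{c}
  S via S→d a d: +{d}
  S: {c,d}  A: {a}  B: {a}  C: {a,c}
round 2:
  B via B→C d: +{c}
  S: {c,d}  A: {a}  B: {a,c}  C: {a,c}
round 3: (no change)
  S: {c,d}  A: {a}  B: {a,c}  C: {a,c}

FIRST(C) = ["a", "c"]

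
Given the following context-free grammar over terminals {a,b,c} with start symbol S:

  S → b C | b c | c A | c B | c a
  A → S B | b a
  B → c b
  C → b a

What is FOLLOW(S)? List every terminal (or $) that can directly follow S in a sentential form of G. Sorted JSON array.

FIRST sets, iterate to fixpoint:
[1]
  A via A→b a: +{b}
  B via B→c b: +{c}
  C via C→b a: +{b}
  S via S→b C: +{b}
  S via S→c A: +{c}
  FIRST[S]={b,c}  FIRST[A]={b}  FIRST[B]={c}  FIRST[C]={b}
[2]
  A via A→S B: +{c}
  FIRST[S]={b,c}  FIRST[A]={b,c}  FIRST[B]={c}  FIRST[C]={b}
[3] (stable)
  FIRST[S]={b,c}  FIRST[A]={b,c}  FIRST[B]={c}  FIRST[C]={b}

FOLLOW sets:
initialize: $ ∈ FOLLOW(S)
[1]
  A→S B: FOLLOW(S) ⊇ FIRST(B) = {c}; new: +{c}
  S→b C: FOLLOW(C) ⊇ FOLLOW(S) ⊇ {$,c}; new: +{$,c}
  S→c A: FOLLOW(A) ⊇ FOLLOW(S) ⊇ {$,c}; new: +{$,c}
  S→c B: FOLLOW(B) ⊇ FOLLOW(S) ⊇ {$,c}; new: +{$,c}
  FOLLOW(S)={$,c}  FOLLOW(A)={$,c}  FOLLOW(B)={$,c}  FOLLOW(C)={$,c}
[2] done
  FOLLOW(S)={$,c}  FOLLOW(A)={$,c}  FOLLOW(B)={$,c}  FOLLOW(C)={$,c}

FOLLOW(S) = ["$", "c"]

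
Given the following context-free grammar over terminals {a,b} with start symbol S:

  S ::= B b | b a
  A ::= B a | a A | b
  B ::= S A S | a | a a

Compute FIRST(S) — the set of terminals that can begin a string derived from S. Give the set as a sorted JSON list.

Compute FIRST by fixpoint:
[1]
  A via A→a A: +{a}
  A via A→b: +{b}
  B via B→a: +{a}
  S via S→B b: +{a}
  S via S→b a: +{b}
  FIRST(S)={a,b}  FIRST(A)={a,b}  FIRST(B)={a}
[2]
  B via B→S A S: +{b}
  FIRST(S)={a,b}  FIRST(A)={a,b}  FIRST(B)={a,b}
[3] (no change)
  FIRST(S)={a,b}  FIRST(A)={a,b}  FIRST(B)={a,b}

FIRST(S) = ["a", "b"]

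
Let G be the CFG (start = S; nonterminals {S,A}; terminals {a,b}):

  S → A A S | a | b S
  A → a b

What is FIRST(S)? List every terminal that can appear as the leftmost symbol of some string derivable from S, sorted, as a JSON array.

FIRST iteration:
round 1:
  A via A→a b: +{a}
  S via S→A A S: +{a}
  S via S→b S: +{b}
  FIRST[S]={a,b}  FIRST[A]={a}
round 2: — fixpoint
  FIRST[S]={a,b}  FIRST[A]={a}

FIRST(S) = ["a", "b"]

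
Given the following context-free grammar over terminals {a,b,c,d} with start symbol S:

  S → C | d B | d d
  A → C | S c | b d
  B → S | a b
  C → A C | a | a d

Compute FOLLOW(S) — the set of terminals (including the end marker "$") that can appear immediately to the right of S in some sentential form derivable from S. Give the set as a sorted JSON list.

Compute FIRST by fixpoint:
round 1:
  A via A→b d: +{b}
  B via B→a b: +{a}
  C via C→A C: +{b}
  C via C→a: +{a}
  S via S→C: +{a,b}
  S via S→d B: +{d}
  FIRST[S]={a,b,d}  FIRST[A]={b}  FIRST[B]={a}  FIRST[C]={a,b}
round 2:
  A via A→C: +{a}
  A via A→S c: +{d}
  B via B→S: +{b,d}
  C via C→A C: +{d}
  FIRST[S]={a,b,d}  FIRST[A]={a,b,d}  FIRST[B]={a,b,d}  FIRST[C]={a,b,d}
round 3: — fixpoint
  FIRST[S]={a,b,d}  FIRST[A]={a,b,d}  FIRST[B]={a,b,d}  FIRST[C]={a,b,d}

Compute FOLLOW by fixpoint:
seed FOLLOW(S) with $
round 1:
  A→S c: FOLLOW(S) ⊇ FIRST(c) = {c}; new: +{c}
  C→A C: FOLLOW(A) ⊇ FIRST(C) = {a,b,d}; new: +{a,b,d}
  S→C: FOLLOW(C) ⊇ FOLLOW(S) ⊇ {$,c}; new: +{$,c}
  S→d B: FOLLOW(B) ⊇ FOLLOW(S) ⊇ {$,c}; new: +{$,c}
  S: {$,c}  A: {a,b,d}  B: {$,c}  C: {$,c}
round 2:
  A→C: FOLLOW(C) ⊇ FOLLOW(A) ⊇ {a,b,d}; new: +{a,b,d}
  S: {$,c}  A: {a,b,d}  B: {$,c}  C: {$,a,b,c,d}
round 3: done
  S: {$,c}  A: {a,b,d}  B: {$,c}  C: {$,a,b,c,d}

FOLLOW(S) = ["$", "c"]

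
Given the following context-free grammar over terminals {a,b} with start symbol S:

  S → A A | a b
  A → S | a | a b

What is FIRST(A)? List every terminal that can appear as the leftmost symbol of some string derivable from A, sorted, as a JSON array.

FIRST sets, iterate to fixpoint:
[1]
  A via A→a: +{a}
  S via S→A A: +{a}
  FIRST(S)={a}  FIRST(A)={a}
[2] done
  FIRST(S)={a}  FIRST(A)={a}

FIRST(A) = ["a"]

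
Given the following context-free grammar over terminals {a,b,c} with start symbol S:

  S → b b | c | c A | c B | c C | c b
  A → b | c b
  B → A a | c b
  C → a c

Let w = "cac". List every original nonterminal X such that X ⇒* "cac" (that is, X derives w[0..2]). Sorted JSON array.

CNF form of G:
  S -> T0 A | T0 B | T0 C | T0 T1 | T1 T1 | c
  A -> T0 T1 | b
  B -> A T2 | T0 T1
  C -> T2 T0
  T0 -> c
  T1 -> b
  T2 -> a

CYK table (by increasing span), restricted to cells inside w[0..2]:
  T[0,0] 'c' = {S,T0}  orig:{S}
  T[1,1] 'a' = {T2}  orig:{}
  T[2,2] 'c' = {S,T0}  orig:{S}
  T[0,1] 'ca' = ∅
  T[1,2] 'ac' = {C}
  T[0,2] 'cac' = {S}

Original NTs in T[0,2] deriving "cac": ["S"]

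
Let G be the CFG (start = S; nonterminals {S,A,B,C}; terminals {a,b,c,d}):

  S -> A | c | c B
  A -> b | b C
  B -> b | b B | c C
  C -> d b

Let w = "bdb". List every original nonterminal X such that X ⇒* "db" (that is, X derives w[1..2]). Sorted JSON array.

CNF form of G:
  S -> T0 C | T1 B | b | c
  A -> T0 C | b
  B -> T0 B | T1 C | b
  C -> T2 T0
  T0 -> b
  T1 -> c
  T2 -> d

Fill CYK table bottom-up — only the sub-triangle for w[1..2]:
  [1..1]={T2}  "d"  orig:{}
  [2..2]={A,B,S,T0}  "b"  orig:{A,B,S}
  [1..2]={C}  "db"

Original NTs in T[1,2] deriving "db": ["C"]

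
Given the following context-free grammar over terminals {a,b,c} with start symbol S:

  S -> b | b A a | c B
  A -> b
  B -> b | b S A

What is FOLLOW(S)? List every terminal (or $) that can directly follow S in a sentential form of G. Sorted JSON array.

FIRST sets, iterate to fixpoint:
round 1:
  A via A→b: +{b}
  B via B→b: +{b}
  S via S→b: +{b}
  S via S→c B: +{c}
  FIRST[S]={b,c}  FIRST[A]={b}  FIRST[B]={b}
round 2: (no change)
  FIRST[S]={b,c}  FIRST[A]={b}  FIRST[B]={b}

Compute FOLLOW by fixpoint:
seed FOLLOW(S) with $
round 1:
  B→b S A: FOLLOW(S) ⊇ FIRST(A) = {b}; new: +{b}
  S→b A a: FOLLOW(A) ⊇ FIRST(a) = {a}; new: +{a}
  S→c B: FOLLOW(B) ⊇ FOLLOW(S) ⊇ {$,b}; new: +{$,b}
  FOLLOW(S)={$,b}  FOLLOW(A)={a}  FOLLOW(B)={$,b}
round 2:
  B→b S A: FOLLOW(A) ⊇ FOLLOW(B) ⊇ {$,b}; new: +{$,b}
  FOLLOW(S)={$,b}  FOLLOW(A)={$,a,b}  FOLLOW(B)={$,b}
round 3: — fixpoint
  FOLLOW(S)={$,b}  FOLLOW(A)={$,a,b}  FOLLOW(B)={$,b}

FOLLOW(S) = ["$", "b"]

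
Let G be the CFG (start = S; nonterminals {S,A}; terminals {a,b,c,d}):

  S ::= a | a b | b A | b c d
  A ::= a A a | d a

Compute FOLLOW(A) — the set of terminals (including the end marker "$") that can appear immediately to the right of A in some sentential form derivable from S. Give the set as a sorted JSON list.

Compute FIRST by fixpoint:
[1]
  A via A→a A a: +{a}
  A via A→d a: +{d}
  S via S→a: +{a}
  S via S→b A: +{b}
  S: {a,b}  A: {a,d}
[2] — fixpoint
  S: {a,b}  A: {a,d}

FOLLOW sets:
FOLLOW(S) := {$}
pass 1:
  A→a A a: FOLLOW(A) ⊇ FIRST(a) = {a}; new: +{a}
  S→b A: FOLLOW(A) ⊇ FOLLOW(S) ⊇ {$}; new: +{$}
  FOLLOW(S)={$}  FOLLOW(A)={$,a}
pass 2: (stable)
  FOLLOW(S)={$}  FOLLOW(A)={$,a}

FOLLOW(A) = ["$", "a"]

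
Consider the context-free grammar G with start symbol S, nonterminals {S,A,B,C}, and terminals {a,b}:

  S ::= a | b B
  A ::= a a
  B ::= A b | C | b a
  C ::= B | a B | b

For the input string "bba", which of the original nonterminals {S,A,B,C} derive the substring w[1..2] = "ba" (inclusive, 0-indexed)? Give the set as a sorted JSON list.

CNF form of G:
  S -> T1 B | a
  A -> T0 T0
  B -> A T1 | T0 B | T1 T0 | b
  C -> A T1 | T0 B | T1 T0 | b
  T0 -> a
  T1 -> b

Fill CYK table bottom-up — only the sub-triangle for w[1..2]:
  [1..1]={B,C,T1}  "b"  orig:{B,C}
  [2..2]={S,T0}  "a"  orig:{S}
  [1..2]={B,C}  "ba"

Original NTs in T[1,2] deriving "ba": ["B", "C"]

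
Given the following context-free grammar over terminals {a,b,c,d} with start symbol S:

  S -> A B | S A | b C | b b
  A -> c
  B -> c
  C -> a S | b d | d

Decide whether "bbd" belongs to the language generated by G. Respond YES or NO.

Convert to CNF:
  S -> A B | S A | T1 C | T1 T1
  A -> c
  B -> c
  C -> T0 S | T1 T2 | d
  T0 -> a
  T1 -> b
  T2 -> d

CYK table (by increasing span):
  cell(0,0) b: {T1}  orig:{}
  cell(1,1) b: {T1}  orig:{}
  cell(2,2) d: {C,T2}  orig:{C}
  cell(0,1) bb: {S}
  cell(1,2) bd: {C,S}
  cell(0,2) bbd: {S}

S ∈ T[0,2] ⇒ YES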